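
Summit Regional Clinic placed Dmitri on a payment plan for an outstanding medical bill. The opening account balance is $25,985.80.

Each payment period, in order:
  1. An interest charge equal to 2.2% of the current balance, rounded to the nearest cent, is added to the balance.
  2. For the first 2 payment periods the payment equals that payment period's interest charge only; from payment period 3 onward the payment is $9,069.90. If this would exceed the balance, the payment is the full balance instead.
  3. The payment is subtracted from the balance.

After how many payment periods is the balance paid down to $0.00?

5

Payment period 1: opening $25,985.80; interest $571.69 → $26,557.49; payment $571.69; balance $25,985.80
Payment period 2: opening $25,985.80; interest $571.69 → $26,557.49; payment $571.69; balance $25,985.80
Payment period 3: opening $25,985.80; interest $571.69 → $26,557.49; payment $9,069.90; balance $17,487.59
Payment period 4: opening $17,487.59; interest $384.73 → $17,872.32; payment $9,069.90; balance $8,802.42
Payment period 5: opening $8,802.42; interest $193.65 → $8,996.07; payment $8,996.07; balance $0.00
Balance reaches $0.00 in payment period 5.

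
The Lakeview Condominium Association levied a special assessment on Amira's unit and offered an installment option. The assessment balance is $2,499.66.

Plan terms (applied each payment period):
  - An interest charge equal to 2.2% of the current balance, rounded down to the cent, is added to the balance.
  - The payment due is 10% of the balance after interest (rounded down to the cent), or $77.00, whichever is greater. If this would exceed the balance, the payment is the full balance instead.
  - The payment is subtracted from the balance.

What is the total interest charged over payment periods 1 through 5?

$234.24

# | Opening | Interest | Payment | End bal
1 | $2,499.66 | $54.99 | $255.46 | $2,299.19
2 | $2,299.19 | $50.58 | $234.97 | $2,114.80
3 | $2,114.80 | $46.52 | $216.13 | $1,945.19
4 | $1,945.19 | $42.79 | $198.79 | $1,789.19
5 | $1,789.19 | $39.36 | $182.85 | $1,645.70
Total interest: $54.99 + $50.58 + $46.52 + $42.79 + $39.36 = $234.24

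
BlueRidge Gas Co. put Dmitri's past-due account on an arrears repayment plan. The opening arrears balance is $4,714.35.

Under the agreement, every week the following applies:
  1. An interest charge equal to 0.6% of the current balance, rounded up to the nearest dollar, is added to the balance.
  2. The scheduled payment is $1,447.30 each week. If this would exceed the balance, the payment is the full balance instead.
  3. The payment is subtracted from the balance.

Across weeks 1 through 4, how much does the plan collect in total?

$4,778.35

# | Opening | Interest | Payment | End bal
1 | $4,714.35 | $29.00 | $1,447.30 | $3,296.05
2 | $3,296.05 | $20.00 | $1,447.30 | $1,868.75
3 | $1,868.75 | $12.00 | $1,447.30 | $433.45
4 | $433.45 | $3.00 | $436.45 | $0.00
Total paid: $4,778.35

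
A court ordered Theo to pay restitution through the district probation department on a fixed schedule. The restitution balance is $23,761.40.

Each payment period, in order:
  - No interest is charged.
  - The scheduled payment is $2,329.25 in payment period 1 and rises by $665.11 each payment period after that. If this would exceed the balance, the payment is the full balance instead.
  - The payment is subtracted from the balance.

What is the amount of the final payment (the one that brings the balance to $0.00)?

$5,464.05

# | Opening | Payment | End bal
1 | $23,761.40 | $2,329.25 | $21,432.15
2 | $21,432.15 | $2,994.36 | $18,437.79
3 | $18,437.79 | $3,659.47 | $14,778.32
4 | $14,778.32 | $4,324.58 | $10,453.74
5 | $10,453.74 | $4,989.69 | $5,464.05
6 | $5,464.05 | $5,464.05 | $0.00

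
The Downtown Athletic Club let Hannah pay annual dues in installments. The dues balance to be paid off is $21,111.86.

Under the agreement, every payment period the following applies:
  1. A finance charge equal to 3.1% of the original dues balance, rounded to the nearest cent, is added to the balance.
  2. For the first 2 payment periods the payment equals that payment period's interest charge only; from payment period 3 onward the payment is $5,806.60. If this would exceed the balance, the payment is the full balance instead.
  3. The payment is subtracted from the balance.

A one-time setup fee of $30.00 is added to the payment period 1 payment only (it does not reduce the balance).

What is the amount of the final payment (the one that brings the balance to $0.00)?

# | Opening | Interest | Payment | Fee | End bal
1 | $21,111.86 | $654.47 | $654.47 | $30.00 | $21,111.86
2 | $21,111.86 | $654.47 | $654.47 | — | $21,111.86
3 | $21,111.86 | $654.47 | $5,806.60 | — | $15,959.73
4 | $15,959.73 | $654.47 | $5,806.60 | — | $10,807.60
5 | $10,807.60 | $654.47 | $5,806.60 | — | $5,655.47
6 | $5,655.47 | $654.47 | $5,806.60 | — | $503.34
7 | $503.34 | $654.47 | $1,157.81 | — | $0.00

$1,157.81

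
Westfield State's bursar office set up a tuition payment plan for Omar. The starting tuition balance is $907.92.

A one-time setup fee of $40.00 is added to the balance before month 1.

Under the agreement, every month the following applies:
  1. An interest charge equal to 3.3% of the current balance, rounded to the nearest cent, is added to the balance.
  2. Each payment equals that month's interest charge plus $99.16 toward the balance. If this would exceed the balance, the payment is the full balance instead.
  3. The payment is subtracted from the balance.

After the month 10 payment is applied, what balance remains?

$0.00

# | Opening | Interest | Payment | End bal
1 | $947.92 | $31.28 | $130.44 | $848.76
2 | $848.76 | $28.01 | $127.17 | $749.60
3 | $749.60 | $24.74 | $123.90 | $650.44
4 | $650.44 | $21.46 | $120.62 | $551.28
5 | $551.28 | $18.19 | $117.35 | $452.12
6 | $452.12 | $14.92 | $114.08 | $352.96
7 | $352.96 | $11.65 | $110.81 | $253.80
8 | $253.80 | $8.38 | $107.54 | $154.64
9 | $154.64 | $5.10 | $104.26 | $55.48
10 | $55.48 | $1.83 | $57.31 | $0.00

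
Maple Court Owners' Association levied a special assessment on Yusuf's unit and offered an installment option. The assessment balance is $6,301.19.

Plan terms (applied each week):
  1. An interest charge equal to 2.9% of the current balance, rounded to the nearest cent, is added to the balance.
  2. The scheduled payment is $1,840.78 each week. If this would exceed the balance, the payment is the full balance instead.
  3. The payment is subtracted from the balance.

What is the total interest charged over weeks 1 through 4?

$436.81

Week 1: opening $6,301.19; interest $182.73 → $6,483.92; payment $1,840.78; balance $4,643.14
Week 2: opening $4,643.14; interest $134.65 → $4,777.79; payment $1,840.78; balance $2,937.01
Week 3: opening $2,937.01; interest $85.17 → $3,022.18; payment $1,840.78; balance $1,181.40
Week 4: opening $1,181.40; interest $34.26 → $1,215.66; payment $1,215.66; balance $0.00
Total interest: $182.73 + $134.65 + $85.17 + $34.26 = $436.81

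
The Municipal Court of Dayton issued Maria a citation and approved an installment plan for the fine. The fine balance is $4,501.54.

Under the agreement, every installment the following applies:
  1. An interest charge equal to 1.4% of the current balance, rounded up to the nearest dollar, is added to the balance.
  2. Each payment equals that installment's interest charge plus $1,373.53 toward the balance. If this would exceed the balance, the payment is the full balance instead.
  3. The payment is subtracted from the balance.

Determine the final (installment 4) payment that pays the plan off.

Installment 1: opening $4,501.54; interest $64.00 → $4,565.54; payment $1,437.53; balance $3,128.01
Installment 2: opening $3,128.01; interest $44.00 → $3,172.01; payment $1,417.53; balance $1,754.48
Installment 3: opening $1,754.48; interest $25.00 → $1,779.48; payment $1,398.53; balance $380.95
Installment 4: opening $380.95; interest $6.00 → $386.95; payment $386.95; balance $0.00

$386.95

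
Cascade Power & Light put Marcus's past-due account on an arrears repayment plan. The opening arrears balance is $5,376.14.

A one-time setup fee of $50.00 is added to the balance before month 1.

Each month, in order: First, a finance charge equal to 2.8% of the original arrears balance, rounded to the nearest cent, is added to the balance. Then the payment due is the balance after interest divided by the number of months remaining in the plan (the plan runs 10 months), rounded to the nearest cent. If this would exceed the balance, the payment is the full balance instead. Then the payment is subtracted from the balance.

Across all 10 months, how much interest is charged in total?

$1,505.30

# | Opening | Interest | Payment | End bal
1 | $5,426.14 | $150.53 | $557.67 | $5,019.00
2 | $5,019.00 | $150.53 | $574.39 | $4,595.14
3 | $4,595.14 | $150.53 | $593.21 | $4,152.46
4 | $4,152.46 | $150.53 | $614.71 | $3,688.28
5 | $3,688.28 | $150.53 | $639.80 | $3,199.01
6 | $3,199.01 | $150.53 | $669.91 | $2,679.63
7 | $2,679.63 | $150.53 | $707.54 | $2,122.62
8 | $2,122.62 | $150.53 | $757.72 | $1,515.43
9 | $1,515.43 | $150.53 | $832.98 | $832.98
10 | $832.98 | $150.53 | $983.51 | $0.00
Total interest: $150.53 + $150.53 + $150.53 + $150.53 + $150.53 + $150.53 + $150.53 + $150.53 + $150.53 + $150.53 = $1,505.30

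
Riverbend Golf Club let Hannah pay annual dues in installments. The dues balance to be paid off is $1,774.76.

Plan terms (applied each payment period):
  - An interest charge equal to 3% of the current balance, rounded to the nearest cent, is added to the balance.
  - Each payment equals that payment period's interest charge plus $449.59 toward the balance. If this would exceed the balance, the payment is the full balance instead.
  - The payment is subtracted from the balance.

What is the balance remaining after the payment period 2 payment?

Payment period 1: opening $1,774.76; interest $53.24 → $1,828.00; payment $502.83; balance $1,325.17
Payment period 2: opening $1,325.17; interest $39.76 → $1,364.93; payment $489.35; balance $875.58

$875.58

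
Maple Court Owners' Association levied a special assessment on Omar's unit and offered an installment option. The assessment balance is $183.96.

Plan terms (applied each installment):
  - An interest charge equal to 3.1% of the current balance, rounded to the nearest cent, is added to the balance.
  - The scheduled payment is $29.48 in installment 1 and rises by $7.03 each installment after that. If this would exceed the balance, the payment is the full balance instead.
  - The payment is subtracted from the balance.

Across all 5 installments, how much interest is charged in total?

$18.70

Installment 1: $183.96 +$5.70 interest = $189.66; pay $29.48 → $160.18
Installment 2: $160.18 +$4.97 interest = $165.15; pay $36.51 → $128.64
Installment 3: $128.64 +$3.99 interest = $132.63; pay $43.54 → $89.09
Installment 4: $89.09 +$2.76 interest = $91.85; pay $50.57 → $41.28
Installment 5: $41.28 +$1.28 interest = $42.56; pay $42.56 → $0.00
Total interest: $5.70 + $4.97 + $3.99 + $2.76 + $1.28 = $18.70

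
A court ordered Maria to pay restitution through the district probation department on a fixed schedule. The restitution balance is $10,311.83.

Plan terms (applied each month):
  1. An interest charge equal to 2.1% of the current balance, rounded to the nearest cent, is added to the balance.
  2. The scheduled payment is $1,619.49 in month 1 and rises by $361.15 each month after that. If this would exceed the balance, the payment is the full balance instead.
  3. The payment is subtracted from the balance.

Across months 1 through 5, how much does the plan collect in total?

# | Opening | Interest | Payment | End bal
1 | $10,311.83 | $216.55 | $1,619.49 | $8,908.89
2 | $8,908.89 | $187.09 | $1,980.64 | $7,115.34
3 | $7,115.34 | $149.42 | $2,341.79 | $4,922.97
4 | $4,922.97 | $103.38 | $2,702.94 | $2,323.41
5 | $2,323.41 | $48.79 | $2,372.20 | $0.00
Total paid: $11,017.06

$11,017.06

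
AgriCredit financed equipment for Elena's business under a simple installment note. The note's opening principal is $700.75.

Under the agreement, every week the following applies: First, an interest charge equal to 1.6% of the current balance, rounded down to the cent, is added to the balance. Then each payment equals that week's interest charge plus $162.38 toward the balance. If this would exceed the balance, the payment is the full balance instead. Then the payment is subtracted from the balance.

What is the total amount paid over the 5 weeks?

$730.80

Week 1: opening $700.75; interest $11.21 → $711.96; payment $173.59; balance $538.37
Week 2: opening $538.37; interest $8.61 → $546.98; payment $170.99; balance $375.99
Week 3: opening $375.99; interest $6.01 → $382.00; payment $168.39; balance $213.61
Week 4: opening $213.61; interest $3.41 → $217.02; payment $165.79; balance $51.23
Week 5: opening $51.23; interest $0.81 → $52.04; payment $52.04; balance $0.00
Total paid: $730.80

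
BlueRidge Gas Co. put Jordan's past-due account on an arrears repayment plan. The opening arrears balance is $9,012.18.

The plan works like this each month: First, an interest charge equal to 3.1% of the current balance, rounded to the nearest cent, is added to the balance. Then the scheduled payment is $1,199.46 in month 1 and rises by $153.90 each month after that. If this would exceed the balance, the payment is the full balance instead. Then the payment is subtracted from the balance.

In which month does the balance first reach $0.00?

7

# | Opening | Interest | Payment | End bal
1 | $9,012.18 | $279.38 | $1,199.46 | $8,092.10
2 | $8,092.10 | $250.86 | $1,353.36 | $6,989.60
3 | $6,989.60 | $216.68 | $1,507.26 | $5,699.02
4 | $5,699.02 | $176.67 | $1,661.16 | $4,214.53
5 | $4,214.53 | $130.65 | $1,815.06 | $2,530.12
6 | $2,530.12 | $78.43 | $1,968.96 | $639.59
7 | $639.59 | $19.83 | $659.42 | $0.00
Balance reaches $0.00 in month 7.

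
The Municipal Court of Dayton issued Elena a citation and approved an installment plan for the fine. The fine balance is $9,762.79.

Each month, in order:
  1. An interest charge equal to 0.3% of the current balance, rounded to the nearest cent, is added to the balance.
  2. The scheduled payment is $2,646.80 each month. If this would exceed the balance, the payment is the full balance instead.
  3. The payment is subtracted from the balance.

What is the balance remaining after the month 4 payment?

$0.00

Month 1: opening $9,762.79; interest $29.29 → $9,792.08; payment $2,646.80; balance $7,145.28
Month 2: opening $7,145.28; interest $21.44 → $7,166.72; payment $2,646.80; balance $4,519.92
Month 3: opening $4,519.92; interest $13.56 → $4,533.48; payment $2,646.80; balance $1,886.68
Month 4: opening $1,886.68; interest $5.66 → $1,892.34; payment $1,892.34; balance $0.00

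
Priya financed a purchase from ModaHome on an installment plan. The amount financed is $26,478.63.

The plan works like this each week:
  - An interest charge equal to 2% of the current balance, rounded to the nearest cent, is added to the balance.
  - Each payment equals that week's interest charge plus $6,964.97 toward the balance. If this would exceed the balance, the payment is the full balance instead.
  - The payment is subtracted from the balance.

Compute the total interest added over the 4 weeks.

$1,282.48

# | Opening | Interest | Payment | End bal
1 | $26,478.63 | $529.57 | $7,494.54 | $19,513.66
2 | $19,513.66 | $390.27 | $7,355.24 | $12,548.69
3 | $12,548.69 | $250.97 | $7,215.94 | $5,583.72
4 | $5,583.72 | $111.67 | $5,695.39 | $0.00
Total interest: $529.57 + $390.27 + $250.97 + $111.67 = $1,282.48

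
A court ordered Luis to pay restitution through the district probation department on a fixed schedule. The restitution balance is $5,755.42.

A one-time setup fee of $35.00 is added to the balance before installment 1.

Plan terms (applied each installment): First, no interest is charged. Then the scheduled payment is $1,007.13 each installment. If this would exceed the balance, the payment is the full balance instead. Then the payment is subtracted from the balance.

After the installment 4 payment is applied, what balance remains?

$1,761.90

Installment 1: opening $5,790.42; payment $1,007.13; balance $4,783.29
Installment 2: opening $4,783.29; payment $1,007.13; balance $3,776.16
Installment 3: opening $3,776.16; payment $1,007.13; balance $2,769.03
Installment 4: opening $2,769.03; payment $1,007.13; balance $1,761.90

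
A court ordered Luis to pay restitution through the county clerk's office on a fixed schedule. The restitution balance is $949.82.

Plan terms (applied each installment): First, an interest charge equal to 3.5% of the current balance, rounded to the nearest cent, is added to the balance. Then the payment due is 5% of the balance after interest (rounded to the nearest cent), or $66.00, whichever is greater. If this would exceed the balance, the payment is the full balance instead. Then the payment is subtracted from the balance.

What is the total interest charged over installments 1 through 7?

$207.17

Installment 1: opening $949.82; interest $33.24 → $983.06; payment $66.00; balance $917.06
Installment 2: opening $917.06; interest $32.10 → $949.16; payment $66.00; balance $883.16
Installment 3: opening $883.16; interest $30.91 → $914.07; payment $66.00; balance $848.07
Installment 4: opening $848.07; interest $29.68 → $877.75; payment $66.00; balance $811.75
Installment 5: opening $811.75; interest $28.41 → $840.16; payment $66.00; balance $774.16
Installment 6: opening $774.16; interest $27.10 → $801.26; payment $66.00; balance $735.26
Installment 7: opening $735.26; interest $25.73 → $760.99; payment $66.00; balance $694.99
Total interest: $33.24 + $32.10 + $30.91 + $29.68 + $28.41 + $27.10 + $25.73 = $207.17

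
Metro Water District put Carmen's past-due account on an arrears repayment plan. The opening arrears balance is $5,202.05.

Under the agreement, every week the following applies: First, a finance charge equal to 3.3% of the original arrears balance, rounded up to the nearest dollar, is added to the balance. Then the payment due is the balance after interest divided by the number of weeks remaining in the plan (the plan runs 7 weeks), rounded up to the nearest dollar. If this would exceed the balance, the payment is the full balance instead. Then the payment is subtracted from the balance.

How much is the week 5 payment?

Week 1: $5,202.05 +$172.00 interest = $5,374.05; pay $768.00 → $4,606.05
Week 2: $4,606.05 +$172.00 interest = $4,778.05; pay $797.00 → $3,981.05
Week 3: $3,981.05 +$172.00 interest = $4,153.05; pay $831.00 → $3,322.05
Week 4: $3,322.05 +$172.00 interest = $3,494.05; pay $874.00 → $2,620.05
Week 5: $2,620.05 +$172.00 interest = $2,792.05; pay $931.00 → $1,861.05

$931.00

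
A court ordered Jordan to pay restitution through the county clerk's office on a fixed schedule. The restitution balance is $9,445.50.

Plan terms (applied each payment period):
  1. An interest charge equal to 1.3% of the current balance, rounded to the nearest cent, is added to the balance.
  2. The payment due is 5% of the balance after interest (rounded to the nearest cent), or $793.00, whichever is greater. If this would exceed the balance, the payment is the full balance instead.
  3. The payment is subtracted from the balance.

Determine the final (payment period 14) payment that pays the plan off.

$19.98

# | Opening | Interest | Payment | End bal
1 | $9,445.50 | $122.79 | $793.00 | $8,775.29
2 | $8,775.29 | $114.08 | $793.00 | $8,096.37
3 | $8,096.37 | $105.25 | $793.00 | $7,408.62
4 | $7,408.62 | $96.31 | $793.00 | $6,711.93
5 | $6,711.93 | $87.26 | $793.00 | $6,006.19
6 | $6,006.19 | $78.08 | $793.00 | $5,291.27
7 | $5,291.27 | $68.79 | $793.00 | $4,567.06
8 | $4,567.06 | $59.37 | $793.00 | $3,833.43
9 | $3,833.43 | $49.83 | $793.00 | $3,090.26
10 | $3,090.26 | $40.17 | $793.00 | $2,337.43
11 | $2,337.43 | $30.39 | $793.00 | $1,574.82
12 | $1,574.82 | $20.47 | $793.00 | $802.29
13 | $802.29 | $10.43 | $793.00 | $19.72
14 | $19.72 | $0.26 | $19.98 | $0.00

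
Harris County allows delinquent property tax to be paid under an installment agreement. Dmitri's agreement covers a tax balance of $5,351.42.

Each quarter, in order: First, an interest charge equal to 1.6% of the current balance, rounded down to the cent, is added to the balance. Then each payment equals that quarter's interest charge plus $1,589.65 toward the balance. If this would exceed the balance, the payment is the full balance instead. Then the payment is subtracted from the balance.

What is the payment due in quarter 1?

$1,675.27

# | Opening | Interest | Payment | End bal
1 | $5,351.42 | $85.62 | $1,675.27 | $3,761.77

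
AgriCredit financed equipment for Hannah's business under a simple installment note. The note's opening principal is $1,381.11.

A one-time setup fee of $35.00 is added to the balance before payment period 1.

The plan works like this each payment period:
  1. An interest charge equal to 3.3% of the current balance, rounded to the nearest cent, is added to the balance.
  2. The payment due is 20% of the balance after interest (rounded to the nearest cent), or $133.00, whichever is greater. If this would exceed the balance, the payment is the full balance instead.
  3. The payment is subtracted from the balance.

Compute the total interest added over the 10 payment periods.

$216.28

Payment period 1: $1,416.11 +$46.73 interest = $1,462.84; pay $292.57 → $1,170.27
Payment period 2: $1,170.27 +$38.62 interest = $1,208.89; pay $241.78 → $967.11
Payment period 3: $967.11 +$31.91 interest = $999.02; pay $199.80 → $799.22
Payment period 4: $799.22 +$26.37 interest = $825.59; pay $165.12 → $660.47
Payment period 5: $660.47 +$21.80 interest = $682.27; pay $136.45 → $545.82
Payment period 6: $545.82 +$18.01 interest = $563.83; pay $133.00 → $430.83
Payment period 7: $430.83 +$14.22 interest = $445.05; pay $133.00 → $312.05
Payment period 8: $312.05 +$10.30 interest = $322.35; pay $133.00 → $189.35
Payment period 9: $189.35 +$6.25 interest = $195.60; pay $133.00 → $62.60
Payment period 10: $62.60 +$2.07 interest = $64.67; pay $64.67 → $0.00
Total interest: $46.73 + $38.62 + $31.91 + $26.37 + $21.80 + $18.01 + $14.22 + $10.30 + $6.25 + $2.07 = $216.28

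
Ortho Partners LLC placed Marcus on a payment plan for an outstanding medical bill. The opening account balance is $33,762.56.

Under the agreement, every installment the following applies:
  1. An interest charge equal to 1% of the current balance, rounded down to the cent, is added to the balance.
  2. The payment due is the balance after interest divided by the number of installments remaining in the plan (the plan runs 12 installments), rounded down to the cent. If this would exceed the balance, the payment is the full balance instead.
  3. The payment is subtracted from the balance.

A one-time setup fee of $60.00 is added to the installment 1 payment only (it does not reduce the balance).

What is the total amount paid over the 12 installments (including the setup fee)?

$36,099.57

Installment 1: opening $33,762.56; interest $337.62 → $34,100.18; payment $2,841.68 (+ $60.00 fee); balance $31,258.50
Installment 2: opening $31,258.50; interest $312.58 → $31,571.08; payment $2,870.09; balance $28,700.99
Installment 3: opening $28,700.99; interest $287.00 → $28,987.99; payment $2,898.79; balance $26,089.20
Installment 4: opening $26,089.20; interest $260.89 → $26,350.09; payment $2,927.78; balance $23,422.31
Installment 5: opening $23,422.31; interest $234.22 → $23,656.53; payment $2,957.06; balance $20,699.47
Installment 6: opening $20,699.47; interest $206.99 → $20,906.46; payment $2,986.63; balance $17,919.83
Installment 7: opening $17,919.83; interest $179.19 → $18,099.02; payment $3,016.50; balance $15,082.52
Installment 8: opening $15,082.52; interest $150.82 → $15,233.34; payment $3,046.66; balance $12,186.68
Installment 9: opening $12,186.68; interest $121.86 → $12,308.54; payment $3,077.13; balance $9,231.41
Installment 10: opening $9,231.41; interest $92.31 → $9,323.72; payment $3,107.90; balance $6,215.82
Installment 11: opening $6,215.82; interest $62.15 → $6,277.97; payment $3,138.98; balance $3,138.99
Installment 12: opening $3,138.99; interest $31.38 → $3,170.37; payment $3,170.37; balance $0.00
Total paid: $36,099.57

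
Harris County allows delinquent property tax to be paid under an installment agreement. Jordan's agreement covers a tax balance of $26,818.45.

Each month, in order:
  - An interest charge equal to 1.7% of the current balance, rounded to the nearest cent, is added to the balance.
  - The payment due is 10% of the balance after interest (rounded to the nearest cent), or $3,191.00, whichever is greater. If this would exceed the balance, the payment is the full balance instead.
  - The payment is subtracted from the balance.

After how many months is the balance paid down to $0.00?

10

Month 1: $26,818.45 +$455.91 interest = $27,274.36; pay $3,191.00 → $24,083.36
Month 2: $24,083.36 +$409.42 interest = $24,492.78; pay $3,191.00 → $21,301.78
Month 3: $21,301.78 +$362.13 interest = $21,663.91; pay $3,191.00 → $18,472.91
Month 4: $18,472.91 +$314.04 interest = $18,786.95; pay $3,191.00 → $15,595.95
Month 5: $15,595.95 +$265.13 interest = $15,861.08; pay $3,191.00 → $12,670.08
Month 6: $12,670.08 +$215.39 interest = $12,885.47; pay $3,191.00 → $9,694.47
Month 7: $9,694.47 +$164.81 interest = $9,859.28; pay $3,191.00 → $6,668.28
Month 8: $6,668.28 +$113.36 interest = $6,781.64; pay $3,191.00 → $3,590.64
Month 9: $3,590.64 +$61.04 interest = $3,651.68; pay $3,191.00 → $460.68
Month 10: $460.68 +$7.83 interest = $468.51; pay $468.51 → $0.00
Balance reaches $0.00 in month 10.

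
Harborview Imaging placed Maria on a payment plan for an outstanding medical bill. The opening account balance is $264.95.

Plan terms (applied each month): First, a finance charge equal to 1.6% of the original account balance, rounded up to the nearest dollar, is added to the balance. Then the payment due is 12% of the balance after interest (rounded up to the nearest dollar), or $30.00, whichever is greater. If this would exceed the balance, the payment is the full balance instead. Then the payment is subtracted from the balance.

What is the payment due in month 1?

Month 1: opening $264.95; interest $5.00 → $269.95; payment $33.00; balance $236.95

$33.00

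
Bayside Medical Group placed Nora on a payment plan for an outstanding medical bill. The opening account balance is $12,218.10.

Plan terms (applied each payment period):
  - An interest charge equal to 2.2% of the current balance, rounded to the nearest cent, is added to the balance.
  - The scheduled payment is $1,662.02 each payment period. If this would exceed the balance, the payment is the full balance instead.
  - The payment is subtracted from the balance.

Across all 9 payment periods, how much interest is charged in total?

# | Opening | Interest | Payment | End bal
1 | $12,218.10 | $268.80 | $1,662.02 | $10,824.88
2 | $10,824.88 | $238.15 | $1,662.02 | $9,401.01
3 | $9,401.01 | $206.82 | $1,662.02 | $7,945.81
4 | $7,945.81 | $174.81 | $1,662.02 | $6,458.60
5 | $6,458.60 | $142.09 | $1,662.02 | $4,938.67
6 | $4,938.67 | $108.65 | $1,662.02 | $3,385.30
7 | $3,385.30 | $74.48 | $1,662.02 | $1,797.76
8 | $1,797.76 | $39.55 | $1,662.02 | $175.29
9 | $175.29 | $3.86 | $179.15 | $0.00
Total interest: $268.80 + $238.15 + $206.82 + $174.81 + $142.09 + $108.65 + $74.48 + $39.55 + $3.86 = $1,257.21

$1,257.21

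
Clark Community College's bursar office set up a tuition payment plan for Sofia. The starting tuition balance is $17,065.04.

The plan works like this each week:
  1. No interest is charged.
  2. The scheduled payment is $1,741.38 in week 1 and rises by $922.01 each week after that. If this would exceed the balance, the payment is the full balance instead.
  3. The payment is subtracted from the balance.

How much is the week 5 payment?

$4,567.46

Week 1: opening $17,065.04; payment $1,741.38; balance $15,323.66
Week 2: opening $15,323.66; payment $2,663.39; balance $12,660.27
Week 3: opening $12,660.27; payment $3,585.40; balance $9,074.87
Week 4: opening $9,074.87; payment $4,507.41; balance $4,567.46
Week 5: opening $4,567.46; payment $4,567.46; balance $0.00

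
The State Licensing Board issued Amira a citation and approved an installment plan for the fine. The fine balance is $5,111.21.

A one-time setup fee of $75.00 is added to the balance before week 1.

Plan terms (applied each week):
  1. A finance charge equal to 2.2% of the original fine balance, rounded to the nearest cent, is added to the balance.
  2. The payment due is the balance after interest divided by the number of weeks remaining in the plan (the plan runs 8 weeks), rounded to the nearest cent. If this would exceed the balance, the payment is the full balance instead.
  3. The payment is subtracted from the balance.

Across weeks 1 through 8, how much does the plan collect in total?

$6,085.81

# | Opening | Interest | Payment | End bal
1 | $5,186.21 | $112.45 | $662.33 | $4,636.33
2 | $4,636.33 | $112.45 | $678.40 | $4,070.38
3 | $4,070.38 | $112.45 | $697.14 | $3,485.69
4 | $3,485.69 | $112.45 | $719.63 | $2,878.51
5 | $2,878.51 | $112.45 | $747.74 | $2,243.22
6 | $2,243.22 | $112.45 | $785.22 | $1,570.45
7 | $1,570.45 | $112.45 | $841.45 | $841.45
8 | $841.45 | $112.45 | $953.90 | $0.00
Total paid: $6,085.81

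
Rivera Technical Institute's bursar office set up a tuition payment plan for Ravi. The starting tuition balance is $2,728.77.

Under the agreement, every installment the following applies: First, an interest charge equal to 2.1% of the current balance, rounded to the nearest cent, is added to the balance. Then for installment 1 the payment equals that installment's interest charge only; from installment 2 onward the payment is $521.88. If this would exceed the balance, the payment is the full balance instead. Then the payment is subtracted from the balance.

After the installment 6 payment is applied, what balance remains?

$306.26

Installment 1: $2,728.77 +$57.30 interest = $2,786.07; pay $57.30 → $2,728.77
Installment 2: $2,728.77 +$57.30 interest = $2,786.07; pay $521.88 → $2,264.19
Installment 3: $2,264.19 +$47.55 interest = $2,311.74; pay $521.88 → $1,789.86
Installment 4: $1,789.86 +$37.59 interest = $1,827.45; pay $521.88 → $1,305.57
Installment 5: $1,305.57 +$27.42 interest = $1,332.99; pay $521.88 → $811.11
Installment 6: $811.11 +$17.03 interest = $828.14; pay $521.88 → $306.26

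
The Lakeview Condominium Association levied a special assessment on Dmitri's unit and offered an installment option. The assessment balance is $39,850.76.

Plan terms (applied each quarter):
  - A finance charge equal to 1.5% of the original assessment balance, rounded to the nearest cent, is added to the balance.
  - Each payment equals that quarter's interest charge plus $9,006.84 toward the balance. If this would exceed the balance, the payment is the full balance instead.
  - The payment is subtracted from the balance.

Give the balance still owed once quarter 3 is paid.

Quarter 1: $39,850.76 +$597.76 interest = $40,448.52; pay $9,604.60 → $30,843.92
Quarter 2: $30,843.92 +$597.76 interest = $31,441.68; pay $9,604.60 → $21,837.08
Quarter 3: $21,837.08 +$597.76 interest = $22,434.84; pay $9,604.60 → $12,830.24

$12,830.24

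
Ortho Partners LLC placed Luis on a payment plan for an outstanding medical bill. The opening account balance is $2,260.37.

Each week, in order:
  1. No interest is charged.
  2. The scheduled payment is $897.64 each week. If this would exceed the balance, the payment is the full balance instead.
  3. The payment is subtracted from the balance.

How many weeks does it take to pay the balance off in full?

Week 1: $2,260.37 − $897.64 → $1,362.73
Week 2: $1,362.73 − $897.64 → $465.09
Week 3: $465.09 − $465.09 → $0.00
Balance reaches $0.00 in week 3.

3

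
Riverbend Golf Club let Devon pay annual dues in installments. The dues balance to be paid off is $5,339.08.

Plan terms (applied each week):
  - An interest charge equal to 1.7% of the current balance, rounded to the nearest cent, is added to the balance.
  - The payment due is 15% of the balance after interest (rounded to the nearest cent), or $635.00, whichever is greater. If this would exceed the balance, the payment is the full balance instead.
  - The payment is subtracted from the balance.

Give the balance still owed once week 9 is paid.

$0.00

# | Opening | Interest | Payment | End bal
1 | $5,339.08 | $90.76 | $814.48 | $4,615.36
2 | $4,615.36 | $78.46 | $704.07 | $3,989.75
3 | $3,989.75 | $67.83 | $635.00 | $3,422.58
4 | $3,422.58 | $58.18 | $635.00 | $2,845.76
5 | $2,845.76 | $48.38 | $635.00 | $2,259.14
6 | $2,259.14 | $38.41 | $635.00 | $1,662.55
7 | $1,662.55 | $28.26 | $635.00 | $1,055.81
8 | $1,055.81 | $17.95 | $635.00 | $438.76
9 | $438.76 | $7.46 | $446.22 | $0.00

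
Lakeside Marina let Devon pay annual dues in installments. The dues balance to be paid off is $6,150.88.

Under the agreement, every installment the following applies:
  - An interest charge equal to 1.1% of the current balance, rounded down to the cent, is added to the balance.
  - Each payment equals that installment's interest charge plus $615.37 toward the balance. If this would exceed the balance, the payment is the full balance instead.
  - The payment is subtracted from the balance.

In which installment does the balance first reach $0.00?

Installment 1: $6,150.88 +$67.65 interest = $6,218.53; pay $683.02 → $5,535.51
Installment 2: $5,535.51 +$60.89 interest = $5,596.40; pay $676.26 → $4,920.14
Installment 3: $4,920.14 +$54.12 interest = $4,974.26; pay $669.49 → $4,304.77
Installment 4: $4,304.77 +$47.35 interest = $4,352.12; pay $662.72 → $3,689.40
Installment 5: $3,689.40 +$40.58 interest = $3,729.98; pay $655.95 → $3,074.03
Installment 6: $3,074.03 +$33.81 interest = $3,107.84; pay $649.18 → $2,458.66
Installment 7: $2,458.66 +$27.04 interest = $2,485.70; pay $642.41 → $1,843.29
Installment 8: $1,843.29 +$20.27 interest = $1,863.56; pay $635.64 → $1,227.92
Installment 9: $1,227.92 +$13.50 interest = $1,241.42; pay $628.87 → $612.55
Installment 10: $612.55 +$6.73 interest = $619.28; pay $619.28 → $0.00
Balance reaches $0.00 in installment 10.

10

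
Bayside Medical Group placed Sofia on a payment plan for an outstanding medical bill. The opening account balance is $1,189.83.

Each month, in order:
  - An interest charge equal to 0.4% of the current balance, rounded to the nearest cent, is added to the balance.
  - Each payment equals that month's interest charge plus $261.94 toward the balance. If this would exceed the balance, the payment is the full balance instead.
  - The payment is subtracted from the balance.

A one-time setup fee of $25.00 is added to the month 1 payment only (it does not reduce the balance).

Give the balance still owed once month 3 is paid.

$404.01

Month 1: $1,189.83 +$4.76 interest = $1,194.59; pay $266.70 (+ $25.00 fee) → $927.89
Month 2: $927.89 +$3.71 interest = $931.60; pay $265.65 → $665.95
Month 3: $665.95 +$2.66 interest = $668.61; pay $264.60 → $404.01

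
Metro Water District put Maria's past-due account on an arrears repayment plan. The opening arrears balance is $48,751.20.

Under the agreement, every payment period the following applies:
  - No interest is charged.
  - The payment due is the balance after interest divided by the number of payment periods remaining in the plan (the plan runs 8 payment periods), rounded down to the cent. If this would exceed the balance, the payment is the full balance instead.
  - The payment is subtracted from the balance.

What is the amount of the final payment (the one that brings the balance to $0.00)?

Payment period 1: $48,751.20 − $6,093.90 → $42,657.30
Payment period 2: $42,657.30 − $6,093.90 → $36,563.40
Payment period 3: $36,563.40 − $6,093.90 → $30,469.50
Payment period 4: $30,469.50 − $6,093.90 → $24,375.60
Payment period 5: $24,375.60 − $6,093.90 → $18,281.70
Payment period 6: $18,281.70 − $6,093.90 → $12,187.80
Payment period 7: $12,187.80 − $6,093.90 → $6,093.90
Payment period 8: $6,093.90 − $6,093.90 → $0.00

$6,093.90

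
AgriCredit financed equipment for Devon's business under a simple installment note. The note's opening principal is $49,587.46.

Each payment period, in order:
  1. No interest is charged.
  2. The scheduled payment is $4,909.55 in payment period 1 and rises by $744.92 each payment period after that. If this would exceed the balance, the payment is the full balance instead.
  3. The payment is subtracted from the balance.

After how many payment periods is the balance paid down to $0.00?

7

Payment period 1: $49,587.46 − $4,909.55 → $44,677.91
Payment period 2: $44,677.91 − $5,654.47 → $39,023.44
Payment period 3: $39,023.44 − $6,399.39 → $32,624.05
Payment period 4: $32,624.05 − $7,144.31 → $25,479.74
Payment period 5: $25,479.74 − $7,889.23 → $17,590.51
Payment period 6: $17,590.51 − $8,634.15 → $8,956.36
Payment period 7: $8,956.36 − $8,956.36 → $0.00
Balance reaches $0.00 in payment period 7.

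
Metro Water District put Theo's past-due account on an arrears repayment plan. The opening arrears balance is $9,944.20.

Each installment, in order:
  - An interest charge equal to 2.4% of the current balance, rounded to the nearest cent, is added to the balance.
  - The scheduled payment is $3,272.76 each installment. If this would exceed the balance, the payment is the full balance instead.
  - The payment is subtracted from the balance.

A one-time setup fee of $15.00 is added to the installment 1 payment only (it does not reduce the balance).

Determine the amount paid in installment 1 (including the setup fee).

$3,287.76

Installment 1: opening $9,944.20; interest $238.66 → $10,182.86; payment $3,272.76 (+ $15.00 fee); balance $6,910.10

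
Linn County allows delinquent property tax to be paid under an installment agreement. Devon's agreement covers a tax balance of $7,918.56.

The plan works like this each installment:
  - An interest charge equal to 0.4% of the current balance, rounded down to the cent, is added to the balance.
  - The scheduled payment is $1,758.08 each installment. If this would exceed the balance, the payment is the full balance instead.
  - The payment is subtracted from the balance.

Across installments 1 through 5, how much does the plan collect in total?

$8,007.57

Installment 1: opening $7,918.56; interest $31.67 → $7,950.23; payment $1,758.08; balance $6,192.15
Installment 2: opening $6,192.15; interest $24.76 → $6,216.91; payment $1,758.08; balance $4,458.83
Installment 3: opening $4,458.83; interest $17.83 → $4,476.66; payment $1,758.08; balance $2,718.58
Installment 4: opening $2,718.58; interest $10.87 → $2,729.45; payment $1,758.08; balance $971.37
Installment 5: opening $971.37; interest $3.88 → $975.25; payment $975.25; balance $0.00
Total paid: $8,007.57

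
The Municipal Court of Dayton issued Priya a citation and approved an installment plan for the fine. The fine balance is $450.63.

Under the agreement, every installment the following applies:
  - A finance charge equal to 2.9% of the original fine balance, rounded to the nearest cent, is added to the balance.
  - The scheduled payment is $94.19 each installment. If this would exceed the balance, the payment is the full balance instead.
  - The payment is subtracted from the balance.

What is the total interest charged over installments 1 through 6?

$78.42

Installment 1: $450.63 +$13.07 interest = $463.70; pay $94.19 → $369.51
Installment 2: $369.51 +$13.07 interest = $382.58; pay $94.19 → $288.39
Installment 3: $288.39 +$13.07 interest = $301.46; pay $94.19 → $207.27
Installment 4: $207.27 +$13.07 interest = $220.34; pay $94.19 → $126.15
Installment 5: $126.15 +$13.07 interest = $139.22; pay $94.19 → $45.03
Installment 6: $45.03 +$13.07 interest = $58.10; pay $58.10 → $0.00
Total interest: $13.07 + $13.07 + $13.07 + $13.07 + $13.07 + $13.07 = $78.42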